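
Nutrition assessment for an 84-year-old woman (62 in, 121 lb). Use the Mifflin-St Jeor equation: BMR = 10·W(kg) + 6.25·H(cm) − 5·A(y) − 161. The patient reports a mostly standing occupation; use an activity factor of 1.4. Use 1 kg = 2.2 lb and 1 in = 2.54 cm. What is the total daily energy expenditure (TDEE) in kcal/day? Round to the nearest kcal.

Convert to metric: weight = 121 ÷ 2.2 = 55 kg; height = 62 × 2.54 = 157.48 cm.
Mifflin-St Jeor (female): BMR = 10(55) + 6.25(157.48) − 5(84) − 161 = 550 + 984.25 − 420 − 161 = 953.25 kcal/day.
TEE = BMR × activity factor = 953.25 × 1.4 = 1334.55 kcal/day.

1335 kcal/day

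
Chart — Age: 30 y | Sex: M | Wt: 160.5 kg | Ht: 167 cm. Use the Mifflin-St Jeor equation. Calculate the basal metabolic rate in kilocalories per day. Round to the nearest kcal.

2504 kilocalories per day

Mifflin-St Jeor (male): BMR = 10(160.5) + 6.25(167) − 5(30) + 5 = 1605 + 1043.75 − 150 + 5 = 2503.75 kcal/day.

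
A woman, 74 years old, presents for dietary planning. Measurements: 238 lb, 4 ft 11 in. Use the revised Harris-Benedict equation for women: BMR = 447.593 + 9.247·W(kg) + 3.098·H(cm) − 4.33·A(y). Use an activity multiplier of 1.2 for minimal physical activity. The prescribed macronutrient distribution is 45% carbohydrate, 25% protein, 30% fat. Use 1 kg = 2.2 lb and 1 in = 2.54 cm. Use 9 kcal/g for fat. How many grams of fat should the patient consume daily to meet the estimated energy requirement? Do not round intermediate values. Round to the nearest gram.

Convert to metric: weight = 238 ÷ 2.2 = 108.1818 kg; height = (4×12 + 11) × 2.54 = 59 × 2.54 = 149.86 cm.
Harris-Benedict: BMR = 447.593 + 9.247(108.1818) + 3.098(149.86) − 4.33(74) = 1591.7966 kcal/day.
TEE = 1591.7966 × 1.2 = 1910.1559 kcal/day.
Fat energy = 30% × 1910.1559 = 573.0468 kcal.
Fat = 573.0468 ÷ 9 kcal/g = 63.6719 g.

64 g/day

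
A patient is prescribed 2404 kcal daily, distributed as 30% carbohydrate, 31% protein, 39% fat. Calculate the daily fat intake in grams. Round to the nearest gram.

104 g/day

Fat energy = 39% × 2404 = 937.56 kcal.
At 9 kcal/g: 937.56 ÷ 9 = 104.1733 g.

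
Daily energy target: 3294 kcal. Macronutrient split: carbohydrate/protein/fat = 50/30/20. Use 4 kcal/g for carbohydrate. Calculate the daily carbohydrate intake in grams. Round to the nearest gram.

412 g/day

Carbohydrate energy = 50% × 3294 = 1647 kcal.
At 4 kcal/g: 1647 ÷ 4 = 411.75 g.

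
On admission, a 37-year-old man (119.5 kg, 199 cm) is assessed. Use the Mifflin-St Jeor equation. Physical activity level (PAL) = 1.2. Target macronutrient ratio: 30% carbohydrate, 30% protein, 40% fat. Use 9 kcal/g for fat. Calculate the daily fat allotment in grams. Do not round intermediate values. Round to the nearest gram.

Mifflin-St Jeor (male): BMR = 10(119.5) + 6.25(199) − 5(37) + 5 = 1195 + 1243.75 − 185 + 5 = 2258.75 kcal/day.
TEE = 2258.75 × 1.2 = 2710.5 kcal/day.
Fat energy = 40% × 2710.5 = 1084.2 kcal.
Fat = 1084.2 ÷ 9 kcal/g = 120.4667 g.

120 g/day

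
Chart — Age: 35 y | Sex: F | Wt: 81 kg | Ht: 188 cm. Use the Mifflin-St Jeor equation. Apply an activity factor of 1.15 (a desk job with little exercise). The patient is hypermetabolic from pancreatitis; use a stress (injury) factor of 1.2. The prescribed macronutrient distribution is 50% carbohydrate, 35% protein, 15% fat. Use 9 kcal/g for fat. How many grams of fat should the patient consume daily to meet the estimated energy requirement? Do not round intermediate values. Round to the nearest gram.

Mifflin-St Jeor (female): BMR = 10(81) + 6.25(188) − 5(35) − 161 = 810 + 1175 − 175 − 161 = 1649 kcal/day.
TEE = 1649 × 1.15 = 1896.35 kcal/day.
With stress factor 1.2: 1896.35 × 1.2 = 2275.62 kcal/day.
Fat energy = 15% × 2275.62 = 341.343 kcal.
Fat = 341.343 ÷ 9 kcal/g = 37.927 g.

38 g/day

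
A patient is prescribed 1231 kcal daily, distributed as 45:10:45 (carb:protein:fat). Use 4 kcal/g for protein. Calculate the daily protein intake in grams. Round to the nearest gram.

Protein energy = 10% × 1231 = 123.1 kcal.
At 4 kcal/g: 123.1 ÷ 4 = 30.775 g.

31 g/day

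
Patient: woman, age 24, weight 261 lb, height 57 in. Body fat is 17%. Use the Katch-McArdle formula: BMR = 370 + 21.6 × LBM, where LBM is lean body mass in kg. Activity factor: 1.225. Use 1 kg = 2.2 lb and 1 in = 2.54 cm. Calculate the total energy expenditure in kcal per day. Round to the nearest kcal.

Convert to metric: weight = 261 ÷ 2.2 = 118.6364 kg; height = 57 × 2.54 = 144.78 cm.
LBM = 118.6364 × (1 − 0.17) = 98.4682 kg. Katch-McArdle: BMR = 370 + 21.6 × 98.4682 = 2496.9127 kcal/day.
TEE = BMR × activity factor = 2496.9127 × 1.225 = 3058.7181 kcal/day.

3059 kcal per day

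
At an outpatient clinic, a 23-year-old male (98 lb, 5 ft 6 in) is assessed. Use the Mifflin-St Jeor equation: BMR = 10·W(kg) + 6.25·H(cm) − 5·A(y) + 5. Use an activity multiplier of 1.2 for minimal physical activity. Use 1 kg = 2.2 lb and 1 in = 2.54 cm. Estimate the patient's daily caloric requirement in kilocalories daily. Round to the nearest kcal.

1660 kilocalories daily

Convert to metric: weight = 98 ÷ 2.2 = 44.5455 kg; height = (5×12 + 6) × 2.54 = 66 × 2.54 = 167.64 cm.
Mifflin-St Jeor (male): BMR = 10(44.5455) + 6.25(167.64) − 5(23) + 5 = 445.4545 + 1047.75 − 115 + 5 = 1383.2045 kcal/day.
TEE = BMR × activity factor = 1383.2045 × 1.2 = 1659.8455 kcal/day.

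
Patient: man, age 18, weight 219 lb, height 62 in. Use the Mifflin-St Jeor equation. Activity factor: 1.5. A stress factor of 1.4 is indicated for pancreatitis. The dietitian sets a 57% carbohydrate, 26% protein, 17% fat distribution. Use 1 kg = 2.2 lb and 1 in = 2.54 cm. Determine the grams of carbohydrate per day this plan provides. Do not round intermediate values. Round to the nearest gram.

Convert to metric: weight = 219 ÷ 2.2 = 99.5455 kg; height = 62 × 2.54 = 157.48 cm.
Mifflin-St Jeor (male): BMR = 10(99.5455) + 6.25(157.48) − 5(18) + 5 = 995.4545 + 984.25 − 90 + 5 = 1894.7045 kcal/day.
TEE = 1894.7045 × 1.5 = 2842.0568 kcal/day.
With stress factor 1.4: 2842.0568 × 1.4 = 3978.8795 kcal/day.
Carbohydrate energy = 57% × 3978.8795 = 2267.9613 kcal.
Carbohydrate = 2267.9613 ÷ 4 kcal/g = 566.9903 g.

567 g/day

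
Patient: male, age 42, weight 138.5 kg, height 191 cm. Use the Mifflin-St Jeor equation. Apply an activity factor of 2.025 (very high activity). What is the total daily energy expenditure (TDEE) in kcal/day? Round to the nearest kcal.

4807 kcal/day

Mifflin-St Jeor (male): BMR = 10(138.5) + 6.25(191) − 5(42) + 5 = 1385 + 1193.75 − 210 + 5 = 2373.75 kcal/day.
TEE = BMR × activity factor = 2373.75 × 2.025 = 4806.8438 kcal/day.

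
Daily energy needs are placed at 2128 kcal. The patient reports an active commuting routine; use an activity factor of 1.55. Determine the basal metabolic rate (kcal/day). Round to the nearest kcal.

BMR = TEE ÷ activity factor = 2128 ÷ 1.55 = 1372.9032 kcal/day.

1373 kcal/day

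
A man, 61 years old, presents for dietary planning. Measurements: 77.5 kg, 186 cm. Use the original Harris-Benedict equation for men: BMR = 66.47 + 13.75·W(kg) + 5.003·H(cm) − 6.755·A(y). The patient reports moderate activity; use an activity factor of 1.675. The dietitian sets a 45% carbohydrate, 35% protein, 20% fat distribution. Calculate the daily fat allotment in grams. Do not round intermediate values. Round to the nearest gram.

61 g/day

Harris-Benedict: BMR = 66.47 + 13.75(77.5) + 5.003(186) − 6.755(61) = 1650.598 kcal/day.
TEE = 1650.598 × 1.675 = 2764.7517 kcal/day.
Fat energy = 20% × 2764.7517 = 552.9503 kcal.
Fat = 552.9503 ÷ 9 kcal/g = 61.4389 g.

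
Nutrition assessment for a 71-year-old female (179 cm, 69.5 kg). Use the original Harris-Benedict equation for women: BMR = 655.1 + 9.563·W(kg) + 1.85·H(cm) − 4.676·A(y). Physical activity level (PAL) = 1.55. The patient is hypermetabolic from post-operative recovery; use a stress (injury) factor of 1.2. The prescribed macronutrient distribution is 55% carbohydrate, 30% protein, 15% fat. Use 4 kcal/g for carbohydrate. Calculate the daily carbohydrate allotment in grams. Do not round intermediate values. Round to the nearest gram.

337 g/day

Harris-Benedict: BMR = 655.1 + 9.563(69.5) + 1.85(179) − 4.676(71) = 1318.8825 kcal/day.
TEE = 1318.8825 × 1.55 = 2044.2679 kcal/day.
With stress factor 1.2: 2044.2679 × 1.2 = 2453.1215 kcal/day.
Carbohydrate energy = 55% × 2453.1215 = 1349.2168 kcal.
Carbohydrate = 1349.2168 ÷ 4 kcal/g = 337.3042 g.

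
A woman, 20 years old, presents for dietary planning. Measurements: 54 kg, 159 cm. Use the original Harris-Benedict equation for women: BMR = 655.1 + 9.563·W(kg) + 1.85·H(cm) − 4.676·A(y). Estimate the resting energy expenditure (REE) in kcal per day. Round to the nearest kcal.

Harris-Benedict: BMR = 655.1 + 9.563(54) + 1.85(159) − 4.676(20) = 1372.132 kcal/day.

1372 kcal per day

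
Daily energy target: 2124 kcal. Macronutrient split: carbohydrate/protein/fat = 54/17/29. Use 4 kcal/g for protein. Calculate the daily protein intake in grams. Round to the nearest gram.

90 g/day

Protein energy = 17% × 2124 = 361.08 kcal.
At 4 kcal/g: 361.08 ÷ 4 = 90.27 g.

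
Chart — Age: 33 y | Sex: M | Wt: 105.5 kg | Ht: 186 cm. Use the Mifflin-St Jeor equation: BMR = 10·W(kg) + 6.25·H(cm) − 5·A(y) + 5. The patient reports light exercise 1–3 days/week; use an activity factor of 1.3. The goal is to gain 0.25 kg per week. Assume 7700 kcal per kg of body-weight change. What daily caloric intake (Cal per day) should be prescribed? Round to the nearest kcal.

Mifflin-St Jeor (male): BMR = 10(105.5) + 6.25(186) − 5(33) + 5 = 1055 + 1162.5 − 165 + 5 = 2057.5 kcal/day.
TEE = 2057.5 × 1.3 = 2674.75 kcal/day.
Required daily surplus = 0.25 × 7700 ÷ 7 = 275 kcal/day.
Target intake = 2674.75 + 275 = 2949.75 kcal/day.

2950 Cal per day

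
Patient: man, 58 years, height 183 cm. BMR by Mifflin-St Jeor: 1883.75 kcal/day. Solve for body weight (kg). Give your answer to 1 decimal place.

102.5 kg

1883.75 = 10·W + 6.25(183) − 5(58) + 5
10·W = 1883.75 − 858.75 = 1025, so W = 102.5 kg.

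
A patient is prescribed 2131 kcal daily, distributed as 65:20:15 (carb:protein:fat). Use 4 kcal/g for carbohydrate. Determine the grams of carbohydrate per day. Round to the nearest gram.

346 g/day

Carbohydrate energy = 65% × 2131 = 1385.15 kcal.
At 4 kcal/g: 1385.15 ÷ 4 = 346.2875 g.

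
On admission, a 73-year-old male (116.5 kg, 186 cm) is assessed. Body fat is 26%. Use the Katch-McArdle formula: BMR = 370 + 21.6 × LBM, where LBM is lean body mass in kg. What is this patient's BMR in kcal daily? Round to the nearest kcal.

2232 kcal daily

LBM = 116.5 × (1 − 0.26) = 86.21 kg. Katch-McArdle: BMR = 370 + 21.6 × 86.21 = 2232.136 kcal/day.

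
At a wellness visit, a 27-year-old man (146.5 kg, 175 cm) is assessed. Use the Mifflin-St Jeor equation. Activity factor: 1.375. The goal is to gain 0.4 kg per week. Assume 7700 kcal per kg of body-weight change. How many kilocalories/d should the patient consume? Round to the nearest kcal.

Mifflin-St Jeor (male): BMR = 10(146.5) + 6.25(175) − 5(27) + 5 = 1465 + 1093.75 − 135 + 5 = 2428.75 kcal/day.
TEE = 2428.75 × 1.375 = 3339.5313 kcal/day.
Required daily surplus = 0.4 × 7700 ÷ 7 = 440 kcal/day.
Target intake = 3339.5313 + 440 = 3779.5313 kcal/day.

3780 kilocalories/d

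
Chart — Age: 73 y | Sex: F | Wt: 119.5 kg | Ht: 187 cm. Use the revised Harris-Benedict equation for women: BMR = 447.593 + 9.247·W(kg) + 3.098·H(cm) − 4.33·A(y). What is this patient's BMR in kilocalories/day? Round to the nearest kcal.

1816 kilocalories/day

Harris-Benedict: BMR = 447.593 + 9.247(119.5) + 3.098(187) − 4.33(73) = 1815.8455 kcal/day.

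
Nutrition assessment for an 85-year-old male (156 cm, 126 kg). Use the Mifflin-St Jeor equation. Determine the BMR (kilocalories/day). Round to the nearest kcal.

Mifflin-St Jeor (male): BMR = 10(126) + 6.25(156) − 5(85) + 5 = 1260 + 975 − 425 + 5 = 1815 kcal/day.

1815 kilocalories/day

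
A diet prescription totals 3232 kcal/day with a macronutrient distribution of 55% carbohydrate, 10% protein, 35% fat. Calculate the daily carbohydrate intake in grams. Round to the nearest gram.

444 g/day

Carbohydrate energy = 55% × 3232 = 1777.6 kcal.
At 4 kcal/g: 1777.6 ÷ 4 = 444.4 g.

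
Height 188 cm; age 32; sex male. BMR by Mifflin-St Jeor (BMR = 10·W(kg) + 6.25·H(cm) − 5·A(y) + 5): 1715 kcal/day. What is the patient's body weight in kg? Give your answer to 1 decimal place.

1715 = 10·W + 6.25(188) − 5(32) + 5
10·W = 1715 − 1020 = 695, so W = 69.5 kg.

69.5 kg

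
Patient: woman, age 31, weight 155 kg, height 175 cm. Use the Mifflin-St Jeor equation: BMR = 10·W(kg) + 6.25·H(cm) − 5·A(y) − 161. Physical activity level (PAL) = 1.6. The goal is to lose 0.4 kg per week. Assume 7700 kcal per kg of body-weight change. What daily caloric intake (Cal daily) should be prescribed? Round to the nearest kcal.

Mifflin-St Jeor (female): BMR = 10(155) + 6.25(175) − 5(31) − 161 = 1550 + 1093.75 − 155 − 161 = 2327.75 kcal/day.
TEE = 2327.75 × 1.6 = 3724.4 kcal/day.
Required daily deficit = 0.4 × 7700 ÷ 7 = 440 kcal/day.
Target intake = 3724.4 − 440 = 3284.4 kcal/day.

3284 Cal daily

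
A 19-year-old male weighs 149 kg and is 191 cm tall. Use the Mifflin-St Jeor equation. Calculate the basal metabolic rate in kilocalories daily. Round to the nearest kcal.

Mifflin-St Jeor (male): BMR = 10(149) + 6.25(191) − 5(19) + 5 = 1490 + 1193.75 − 95 + 5 = 2593.75 kcal/day.

2594 kilocalories daily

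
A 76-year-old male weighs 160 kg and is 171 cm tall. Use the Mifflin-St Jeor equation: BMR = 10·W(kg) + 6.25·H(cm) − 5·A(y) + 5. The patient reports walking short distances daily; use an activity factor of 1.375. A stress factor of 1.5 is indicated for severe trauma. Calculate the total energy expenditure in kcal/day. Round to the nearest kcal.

Mifflin-St Jeor (male): BMR = 10(160) + 6.25(171) − 5(76) + 5 = 1600 + 1068.75 − 380 + 5 = 2293.75 kcal/day.
TEE = BMR × activity factor = 2293.75 × 1.375 = 3153.9063 kcal/day.
Apply stress factor: 3153.9063 × 1.5 = 4730.8594 kcal/day.

4731 kcal/day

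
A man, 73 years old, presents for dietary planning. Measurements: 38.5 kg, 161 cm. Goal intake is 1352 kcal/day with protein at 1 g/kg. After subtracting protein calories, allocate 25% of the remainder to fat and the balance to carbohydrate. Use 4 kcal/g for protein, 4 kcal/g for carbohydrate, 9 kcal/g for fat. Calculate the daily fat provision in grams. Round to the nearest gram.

33 g/day

Protein = 1 × 38.5 = 38.5 g → 38.5 × 4 = 154 kcal.
Non-protein calories = 1352 − 154 = 1198 kcal.
Fat: 25% × 1198 = 299.5 kcal; carbohydrate: 898.5 kcal.
Fat: 299.5 kcal ÷ 9 kcal/g = 33.2778 g.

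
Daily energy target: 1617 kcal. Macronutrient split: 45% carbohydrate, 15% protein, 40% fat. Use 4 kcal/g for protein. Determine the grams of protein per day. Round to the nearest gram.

61 g/day

Protein energy = 15% × 1617 = 242.55 kcal.
At 4 kcal/g: 242.55 ÷ 4 = 60.6375 g.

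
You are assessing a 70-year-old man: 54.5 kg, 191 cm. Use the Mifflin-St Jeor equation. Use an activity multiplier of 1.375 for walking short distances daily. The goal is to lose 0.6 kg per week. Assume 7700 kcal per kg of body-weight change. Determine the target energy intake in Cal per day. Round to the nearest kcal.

Mifflin-St Jeor (male): BMR = 10(54.5) + 6.25(191) − 5(70) + 5 = 545 + 1193.75 − 350 + 5 = 1393.75 kcal/day.
TEE = 1393.75 × 1.375 = 1916.4063 kcal/day.
Required daily deficit = 0.6 × 7700 ÷ 7 = 660 kcal/day.
Target intake = 1916.4063 − 660 = 1256.4063 kcal/day.

1256 Cal per day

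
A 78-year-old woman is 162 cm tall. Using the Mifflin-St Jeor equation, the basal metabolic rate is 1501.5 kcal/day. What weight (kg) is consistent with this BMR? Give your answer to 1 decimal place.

104.0 kg

1501.5 = 10·W + 6.25(162) − 5(78) − 161
10·W = 1501.5 − 461.5 = 1040, so W = 104 kg.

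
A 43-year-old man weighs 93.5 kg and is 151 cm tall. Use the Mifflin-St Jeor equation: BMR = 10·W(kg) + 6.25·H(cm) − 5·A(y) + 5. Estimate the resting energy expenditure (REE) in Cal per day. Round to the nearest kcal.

1669 Cal per day

Mifflin-St Jeor (male): BMR = 10(93.5) + 6.25(151) − 5(43) + 5 = 935 + 943.75 − 215 + 5 = 1668.75 kcal/day.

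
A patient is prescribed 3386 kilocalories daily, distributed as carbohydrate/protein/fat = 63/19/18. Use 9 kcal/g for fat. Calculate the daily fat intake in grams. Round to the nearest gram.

68 g/day

Fat energy = 18% × 3386 = 609.48 kcal.
At 9 kcal/g: 609.48 ÷ 9 = 67.72 g.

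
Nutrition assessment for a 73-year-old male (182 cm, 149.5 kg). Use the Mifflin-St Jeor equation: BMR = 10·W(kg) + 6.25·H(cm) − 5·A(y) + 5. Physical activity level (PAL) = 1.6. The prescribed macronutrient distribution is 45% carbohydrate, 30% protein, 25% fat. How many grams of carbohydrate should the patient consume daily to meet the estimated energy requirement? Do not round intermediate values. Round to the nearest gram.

409 g/day

Mifflin-St Jeor (male): BMR = 10(149.5) + 6.25(182) − 5(73) + 5 = 1495 + 1137.5 − 365 + 5 = 2272.5 kcal/day.
TEE = 2272.5 × 1.6 = 3636 kcal/day.
Carbohydrate energy = 45% × 3636 = 1636.2 kcal.
Carbohydrate = 1636.2 ÷ 4 kcal/g = 409.05 g.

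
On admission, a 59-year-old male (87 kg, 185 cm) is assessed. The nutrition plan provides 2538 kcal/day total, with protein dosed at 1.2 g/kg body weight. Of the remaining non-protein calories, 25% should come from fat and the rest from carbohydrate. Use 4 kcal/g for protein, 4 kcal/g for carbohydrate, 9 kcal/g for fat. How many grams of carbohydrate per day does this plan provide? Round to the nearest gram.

398 g/day

Protein = 1.2 × 87 = 104.4 g → 104.4 × 4 = 417.6 kcal.
Non-protein calories = 2538 − 417.6 = 2120.4 kcal.
Fat: 25% × 2120.4 = 530.1 kcal; carbohydrate: 1590.3 kcal.
Carbohydrate: 1590.3 kcal ÷ 4 kcal/g = 397.575 g.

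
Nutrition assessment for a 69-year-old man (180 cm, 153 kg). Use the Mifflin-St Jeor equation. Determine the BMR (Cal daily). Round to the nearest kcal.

2315 Cal daily

Mifflin-St Jeor (male): BMR = 10(153) + 6.25(180) − 5(69) + 5 = 1530 + 1125 − 345 + 5 = 2315 kcal/day.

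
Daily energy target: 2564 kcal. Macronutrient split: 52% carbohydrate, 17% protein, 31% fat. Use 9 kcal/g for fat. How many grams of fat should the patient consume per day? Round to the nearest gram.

Fat energy = 31% × 2564 = 794.84 kcal.
At 9 kcal/g: 794.84 ÷ 9 = 88.3156 g.

88 g/day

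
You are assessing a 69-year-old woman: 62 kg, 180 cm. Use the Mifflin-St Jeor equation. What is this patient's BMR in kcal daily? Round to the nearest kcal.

Mifflin-St Jeor (female): BMR = 10(62) + 6.25(180) − 5(69) − 161 = 620 + 1125 − 345 − 161 = 1239 kcal/day.

1239 kcal daily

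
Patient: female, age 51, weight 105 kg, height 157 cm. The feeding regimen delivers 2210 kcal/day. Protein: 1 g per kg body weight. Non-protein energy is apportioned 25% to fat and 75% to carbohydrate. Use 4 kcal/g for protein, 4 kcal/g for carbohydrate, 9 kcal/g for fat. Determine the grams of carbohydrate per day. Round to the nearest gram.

336 g/day

Protein = 1 × 105 = 105 g → 105 × 4 = 420 kcal.
Non-protein calories = 2210 − 420 = 1790 kcal.
Fat: 25% × 1790 = 447.5 kcal; carbohydrate: 1342.5 kcal.
Carbohydrate: 1342.5 kcal ÷ 4 kcal/g = 335.625 g.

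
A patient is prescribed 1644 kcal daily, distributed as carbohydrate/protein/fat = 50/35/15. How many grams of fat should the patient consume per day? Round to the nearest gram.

27 g/day

Fat energy = 15% × 1644 = 246.6 kcal.
At 9 kcal/g: 246.6 ÷ 9 = 27.4 g.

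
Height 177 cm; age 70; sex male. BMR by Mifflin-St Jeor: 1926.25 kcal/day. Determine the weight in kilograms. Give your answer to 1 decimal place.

116.5 kg

1926.25 = 10·W + 6.25(177) − 5(70) + 5
10·W = 1926.25 − 761.25 = 1165, so W = 116.5 kg.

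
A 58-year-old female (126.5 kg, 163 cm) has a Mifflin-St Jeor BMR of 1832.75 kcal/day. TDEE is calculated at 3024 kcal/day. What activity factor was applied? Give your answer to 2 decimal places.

Activity factor = TEE ÷ BMR = 3024 ÷ 1832.75 = 1.65.

1.65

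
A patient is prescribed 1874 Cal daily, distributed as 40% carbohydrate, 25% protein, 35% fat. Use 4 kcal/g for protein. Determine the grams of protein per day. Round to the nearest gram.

Protein energy = 25% × 1874 = 468.5 kcal.
At 4 kcal/g: 468.5 ÷ 4 = 117.125 g.

117 g/day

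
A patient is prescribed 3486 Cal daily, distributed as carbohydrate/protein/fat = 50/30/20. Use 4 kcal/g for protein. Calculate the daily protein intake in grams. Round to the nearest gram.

261 g/day

Protein energy = 30% × 3486 = 1045.8 kcal.
At 4 kcal/g: 1045.8 ÷ 4 = 261.45 g.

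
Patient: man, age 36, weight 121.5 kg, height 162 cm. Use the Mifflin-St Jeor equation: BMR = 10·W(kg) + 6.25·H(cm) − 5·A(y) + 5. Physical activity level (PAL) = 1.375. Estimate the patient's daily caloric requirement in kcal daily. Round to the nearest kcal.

Mifflin-St Jeor (male): BMR = 10(121.5) + 6.25(162) − 5(36) + 5 = 1215 + 1012.5 − 180 + 5 = 2052.5 kcal/day.
TEE = BMR × activity factor = 2052.5 × 1.375 = 2822.1875 kcal/day.

2822 kcal daily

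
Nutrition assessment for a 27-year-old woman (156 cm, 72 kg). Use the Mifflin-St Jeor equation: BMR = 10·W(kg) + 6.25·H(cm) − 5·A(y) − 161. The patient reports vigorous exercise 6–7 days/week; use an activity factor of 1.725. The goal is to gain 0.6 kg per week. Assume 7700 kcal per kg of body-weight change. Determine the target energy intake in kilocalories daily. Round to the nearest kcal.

3073 kilocalories daily

Mifflin-St Jeor (female): BMR = 10(72) + 6.25(156) − 5(27) − 161 = 720 + 975 − 135 − 161 = 1399 kcal/day.
TEE = 1399 × 1.725 = 2413.275 kcal/day.
Required daily surplus = 0.6 × 7700 ÷ 7 = 660 kcal/day.
Target intake = 2413.275 + 660 = 3073.275 kcal/day.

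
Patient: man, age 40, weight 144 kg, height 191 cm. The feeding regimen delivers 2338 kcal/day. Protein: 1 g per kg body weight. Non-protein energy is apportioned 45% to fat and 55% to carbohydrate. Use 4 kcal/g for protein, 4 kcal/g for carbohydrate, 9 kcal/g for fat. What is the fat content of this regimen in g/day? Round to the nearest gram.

88 g/day

Protein = 1 × 144 = 144 g → 144 × 4 = 576 kcal.
Non-protein calories = 2338 − 576 = 1762 kcal.
Fat: 45% × 1762 = 792.9 kcal; carbohydrate: 969.1 kcal.
Fat: 792.9 kcal ÷ 9 kcal/g = 88.1 g.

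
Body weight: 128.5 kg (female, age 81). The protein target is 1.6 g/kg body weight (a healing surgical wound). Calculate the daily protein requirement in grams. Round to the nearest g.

Protein = 1.6 g/kg × 128.5 kg = 205.6 g/day.

206 g/day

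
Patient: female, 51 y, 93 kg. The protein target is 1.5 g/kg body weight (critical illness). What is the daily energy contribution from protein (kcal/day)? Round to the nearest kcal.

Protein = 1.5 g/kg × 93 kg = 139.5 g/day.
Protein energy = 139.5 g × 4 kcal/g = 558 kcal/day.

558 kcal/day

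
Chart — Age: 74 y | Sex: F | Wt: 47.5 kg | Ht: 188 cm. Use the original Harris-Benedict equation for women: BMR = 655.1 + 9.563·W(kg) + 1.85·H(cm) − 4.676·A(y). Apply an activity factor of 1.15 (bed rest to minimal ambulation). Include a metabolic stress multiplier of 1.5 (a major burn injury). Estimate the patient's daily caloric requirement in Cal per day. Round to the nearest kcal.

1917 Cal per day

Harris-Benedict: BMR = 655.1 + 9.563(47.5) + 1.85(188) − 4.676(74) = 1111.1185 kcal/day.
TEE = BMR × activity factor = 1111.1185 × 1.15 = 1277.7863 kcal/day.
Apply stress factor: 1277.7863 × 1.5 = 1916.6794 kcal/day.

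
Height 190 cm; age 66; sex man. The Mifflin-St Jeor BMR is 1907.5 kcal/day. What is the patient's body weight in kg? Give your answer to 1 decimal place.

104.5 kg

1907.5 = 10·W + 6.25(190) − 5(66) + 5
10·W = 1907.5 − 862.5 = 1045, so W = 104.5 kg.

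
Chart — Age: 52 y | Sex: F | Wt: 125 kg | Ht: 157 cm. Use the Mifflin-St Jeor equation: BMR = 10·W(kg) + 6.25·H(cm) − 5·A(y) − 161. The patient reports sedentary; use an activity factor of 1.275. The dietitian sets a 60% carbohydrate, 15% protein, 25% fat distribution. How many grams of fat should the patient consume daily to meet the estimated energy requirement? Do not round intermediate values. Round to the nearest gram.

64 g/day

Mifflin-St Jeor (female): BMR = 10(125) + 6.25(157) − 5(52) − 161 = 1250 + 981.25 − 260 − 161 = 1810.25 kcal/day.
TEE = 1810.25 × 1.275 = 2308.0688 kcal/day.
Fat energy = 25% × 2308.0688 = 577.0172 kcal.
Fat = 577.0172 ÷ 9 kcal/g = 64.113 g.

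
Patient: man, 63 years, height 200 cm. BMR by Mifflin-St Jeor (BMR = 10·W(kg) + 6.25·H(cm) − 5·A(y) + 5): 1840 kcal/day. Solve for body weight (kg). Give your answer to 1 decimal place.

90.0 kg

1840 = 10·W + 6.25(200) − 5(63) + 5
10·W = 1840 − 940 = 900, so W = 90 kg.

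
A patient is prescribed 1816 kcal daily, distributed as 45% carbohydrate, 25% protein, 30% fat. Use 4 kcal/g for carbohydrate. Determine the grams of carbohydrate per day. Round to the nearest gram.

204 g/day

Carbohydrate energy = 45% × 1816 = 817.2 kcal.
At 4 kcal/g: 817.2 ÷ 4 = 204.3 g.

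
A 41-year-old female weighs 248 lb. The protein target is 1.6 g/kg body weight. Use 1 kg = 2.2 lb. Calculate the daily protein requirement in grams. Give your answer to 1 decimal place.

Weight in kg = 248 ÷ 2.2 = 112.7273 kg.
Protein = 1.6 g/kg × 112.7273 kg = 180.3636 g/day.

180.4 g/day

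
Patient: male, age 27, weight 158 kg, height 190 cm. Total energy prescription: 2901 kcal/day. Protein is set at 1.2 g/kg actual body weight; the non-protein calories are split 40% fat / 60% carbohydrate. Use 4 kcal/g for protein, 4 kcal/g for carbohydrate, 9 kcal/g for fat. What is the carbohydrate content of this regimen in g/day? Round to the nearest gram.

Protein = 1.2 × 158 = 189.6 g → 189.6 × 4 = 758.4 kcal.
Non-protein calories = 2901 − 758.4 = 2142.6 kcal.
Fat: 40% × 2142.6 = 857.04 kcal; carbohydrate: 1285.56 kcal.
Carbohydrate: 1285.56 kcal ÷ 4 kcal/g = 321.39 g.

321 g/day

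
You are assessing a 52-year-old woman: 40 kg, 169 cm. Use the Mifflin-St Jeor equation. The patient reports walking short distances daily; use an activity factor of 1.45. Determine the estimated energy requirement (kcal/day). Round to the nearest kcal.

1501 kcal/day

Mifflin-St Jeor (female): BMR = 10(40) + 6.25(169) − 5(52) − 161 = 400 + 1056.25 − 260 − 161 = 1035.25 kcal/day.
TEE = BMR × activity factor = 1035.25 × 1.45 = 1501.1125 kcal/day.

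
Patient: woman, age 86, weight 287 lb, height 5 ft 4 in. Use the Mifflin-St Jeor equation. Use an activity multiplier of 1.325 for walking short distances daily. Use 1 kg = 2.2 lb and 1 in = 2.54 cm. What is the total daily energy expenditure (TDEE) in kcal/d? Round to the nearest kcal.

2292 kcal/d

Convert to metric: weight = 287 ÷ 2.2 = 130.4545 kg; height = (5×12 + 4) × 2.54 = 64 × 2.54 = 162.56 cm.
Mifflin-St Jeor (female): BMR = 10(130.4545) + 6.25(162.56) − 5(86) − 161 = 1304.5455 + 1016 − 430 − 161 = 1729.5455 kcal/day.
TEE = BMR × activity factor = 1729.5455 × 1.325 = 2291.6477 kcal/day.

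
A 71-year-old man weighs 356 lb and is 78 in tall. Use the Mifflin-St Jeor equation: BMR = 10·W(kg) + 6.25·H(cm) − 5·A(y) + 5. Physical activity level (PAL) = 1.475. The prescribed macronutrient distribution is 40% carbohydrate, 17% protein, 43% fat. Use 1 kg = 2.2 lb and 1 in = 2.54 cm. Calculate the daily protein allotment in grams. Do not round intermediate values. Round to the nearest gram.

157 g/day

Convert to metric: weight = 356 ÷ 2.2 = 161.8182 kg; height = 78 × 2.54 = 198.12 cm.
Mifflin-St Jeor (male): BMR = 10(161.8182) + 6.25(198.12) − 5(71) + 5 = 1618.1818 + 1238.25 − 355 + 5 = 2506.4318 kcal/day.
TEE = 2506.4318 × 1.475 = 3696.9869 kcal/day.
Protein energy = 17% × 3696.9869 = 628.4878 kcal.
Protein = 628.4878 ÷ 4 kcal/g = 157.1219 g.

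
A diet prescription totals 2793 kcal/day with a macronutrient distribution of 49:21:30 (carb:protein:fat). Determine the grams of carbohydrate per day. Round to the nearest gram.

Carbohydrate energy = 49% × 2793 = 1368.57 kcal.
At 4 kcal/g: 1368.57 ÷ 4 = 342.1425 g.

342 g/day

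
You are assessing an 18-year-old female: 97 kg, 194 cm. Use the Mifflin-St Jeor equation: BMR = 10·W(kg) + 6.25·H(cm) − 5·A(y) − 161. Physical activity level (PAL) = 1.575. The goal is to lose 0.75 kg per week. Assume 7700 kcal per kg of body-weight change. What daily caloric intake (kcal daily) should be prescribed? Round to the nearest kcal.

Mifflin-St Jeor (female): BMR = 10(97) + 6.25(194) − 5(18) − 161 = 970 + 1212.5 − 90 − 161 = 1931.5 kcal/day.
TEE = 1931.5 × 1.575 = 3042.1125 kcal/day.
Required daily deficit = 0.75 × 7700 ÷ 7 = 825 kcal/day.
Target intake = 3042.1125 − 825 = 2217.1125 kcal/day.

2217 kcal daily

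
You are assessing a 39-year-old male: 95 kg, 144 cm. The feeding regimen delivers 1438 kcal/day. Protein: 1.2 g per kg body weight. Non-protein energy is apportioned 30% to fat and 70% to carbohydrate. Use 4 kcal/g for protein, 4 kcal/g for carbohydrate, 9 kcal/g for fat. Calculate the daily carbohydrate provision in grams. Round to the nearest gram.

Protein = 1.2 × 95 = 114 g → 114 × 4 = 456 kcal.
Non-protein calories = 1438 − 456 = 982 kcal.
Fat: 30% × 982 = 294.6 kcal; carbohydrate: 687.4 kcal.
Carbohydrate: 687.4 kcal ÷ 4 kcal/g = 171.85 g.

172 g/day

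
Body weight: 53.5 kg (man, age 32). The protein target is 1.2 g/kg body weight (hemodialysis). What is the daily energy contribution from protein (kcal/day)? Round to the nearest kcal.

Protein = 1.2 g/kg × 53.5 kg = 64.2 g/day.
Protein energy = 64.2 g × 4 kcal/g = 256.8 kcal/day.

257 kcal/day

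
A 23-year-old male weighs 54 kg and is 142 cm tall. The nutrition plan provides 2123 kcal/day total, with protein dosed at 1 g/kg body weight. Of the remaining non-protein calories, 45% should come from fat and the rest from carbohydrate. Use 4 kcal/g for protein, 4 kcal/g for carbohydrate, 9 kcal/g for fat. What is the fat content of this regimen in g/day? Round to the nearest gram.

Protein = 1 × 54 = 54 g → 54 × 4 = 216 kcal.
Non-protein calories = 2123 − 216 = 1907 kcal.
Fat: 45% × 1907 = 858.15 kcal; carbohydrate: 1048.85 kcal.
Fat: 858.15 kcal ÷ 9 kcal/g = 95.35 g.

95 g/day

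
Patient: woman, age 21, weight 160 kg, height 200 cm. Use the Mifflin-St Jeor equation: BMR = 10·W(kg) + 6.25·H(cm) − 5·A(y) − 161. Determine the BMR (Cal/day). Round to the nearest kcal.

Mifflin-St Jeor (female): BMR = 10(160) + 6.25(200) − 5(21) − 161 = 1600 + 1250 − 105 − 161 = 2584 kcal/day.

2584 Cal/day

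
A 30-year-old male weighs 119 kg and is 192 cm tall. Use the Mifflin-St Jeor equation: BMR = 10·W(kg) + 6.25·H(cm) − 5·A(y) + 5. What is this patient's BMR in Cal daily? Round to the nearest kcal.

2245 Cal daily

Mifflin-St Jeor (male): BMR = 10(119) + 6.25(192) − 5(30) + 5 = 1190 + 1200 − 150 + 5 = 2245 kcal/day.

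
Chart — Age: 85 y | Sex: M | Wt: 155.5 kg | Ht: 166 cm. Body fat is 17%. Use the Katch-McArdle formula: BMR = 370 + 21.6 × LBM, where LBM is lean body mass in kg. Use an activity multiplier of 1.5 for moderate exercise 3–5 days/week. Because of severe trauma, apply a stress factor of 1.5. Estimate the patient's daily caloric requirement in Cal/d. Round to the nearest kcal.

7105 Cal/d

LBM = 155.5 × (1 − 0.17) = 129.065 kg. Katch-McArdle: BMR = 370 + 21.6 × 129.065 = 3157.804 kcal/day.
TEE = BMR × activity factor = 3157.804 × 1.5 = 4736.706 kcal/day.
Apply stress factor: 4736.706 × 1.5 = 7105.059 kcal/day.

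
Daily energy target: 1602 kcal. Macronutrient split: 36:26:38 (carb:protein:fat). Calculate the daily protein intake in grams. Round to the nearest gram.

Protein energy = 26% × 1602 = 416.52 kcal.
At 4 kcal/g: 416.52 ÷ 4 = 104.13 g.

104 g/day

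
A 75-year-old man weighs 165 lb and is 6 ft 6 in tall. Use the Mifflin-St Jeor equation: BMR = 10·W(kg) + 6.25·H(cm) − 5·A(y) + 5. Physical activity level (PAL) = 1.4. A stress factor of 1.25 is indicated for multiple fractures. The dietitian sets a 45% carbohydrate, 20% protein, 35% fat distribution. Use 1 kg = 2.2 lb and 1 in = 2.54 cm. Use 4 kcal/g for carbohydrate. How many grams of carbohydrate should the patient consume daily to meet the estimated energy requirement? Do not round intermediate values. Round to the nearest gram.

319 g/day

Convert to metric: weight = 165 ÷ 2.2 = 75 kg; height = (6×12 + 6) × 2.54 = 78 × 2.54 = 198.12 cm.
Mifflin-St Jeor (male): BMR = 10(75) + 6.25(198.12) − 5(75) + 5 = 750 + 1238.25 − 375 + 5 = 1618.25 kcal/day.
TEE = 1618.25 × 1.4 = 2265.55 kcal/day.
With stress factor 1.25: 2265.55 × 1.25 = 2831.9375 kcal/day.
Carbohydrate energy = 45% × 2831.9375 = 1274.3719 kcal.
Carbohydrate = 1274.3719 ÷ 4 kcal/g = 318.593 g.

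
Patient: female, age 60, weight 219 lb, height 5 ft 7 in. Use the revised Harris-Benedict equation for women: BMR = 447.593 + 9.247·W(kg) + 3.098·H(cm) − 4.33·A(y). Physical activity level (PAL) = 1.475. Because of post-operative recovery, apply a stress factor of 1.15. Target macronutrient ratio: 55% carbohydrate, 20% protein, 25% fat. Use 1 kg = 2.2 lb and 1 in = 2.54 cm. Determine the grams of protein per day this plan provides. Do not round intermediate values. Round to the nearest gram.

Convert to metric: weight = 219 ÷ 2.2 = 99.5455 kg; height = (5×12 + 7) × 2.54 = 67 × 2.54 = 170.18 cm.
Harris-Benedict: BMR = 447.593 + 9.247(99.5455) + 3.098(170.18) − 4.33(60) = 1635.5075 kcal/day.
TEE = 1635.5075 × 1.475 = 2412.3735 kcal/day.
With stress factor 1.15: 2412.3735 × 1.15 = 2774.2295 kcal/day.
Protein energy = 20% × 2774.2295 = 554.8459 kcal.
Protein = 554.8459 ÷ 4 kcal/g = 138.7115 g.

139 g/day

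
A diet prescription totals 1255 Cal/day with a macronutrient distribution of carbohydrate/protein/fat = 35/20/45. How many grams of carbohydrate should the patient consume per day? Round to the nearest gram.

110 g/day

Carbohydrate energy = 35% × 1255 = 439.25 kcal.
At 4 kcal/g: 439.25 ÷ 4 = 109.8125 g.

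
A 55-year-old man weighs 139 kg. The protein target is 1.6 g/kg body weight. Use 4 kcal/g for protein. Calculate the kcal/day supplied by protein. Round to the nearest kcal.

Protein = 1.6 g/kg × 139 kg = 222.4 g/day.
Protein energy = 222.4 g × 4 kcal/g = 889.6 kcal/day.

890 kcal/day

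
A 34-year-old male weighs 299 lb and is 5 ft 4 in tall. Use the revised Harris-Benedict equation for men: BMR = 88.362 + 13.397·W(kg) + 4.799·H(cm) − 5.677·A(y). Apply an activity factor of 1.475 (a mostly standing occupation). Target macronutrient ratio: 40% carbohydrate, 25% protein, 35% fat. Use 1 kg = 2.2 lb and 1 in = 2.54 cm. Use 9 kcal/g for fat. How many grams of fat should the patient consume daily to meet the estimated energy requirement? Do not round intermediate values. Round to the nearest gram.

143 g/day

Convert to metric: weight = 299 ÷ 2.2 = 135.9091 kg; height = (5×12 + 4) × 2.54 = 64 × 2.54 = 162.56 cm.
Harris-Benedict: BMR = 88.362 + 13.397(135.9091) + 4.799(162.56) − 5.677(34) = 2496.2435 kcal/day.
TEE = 2496.2435 × 1.475 = 3681.9592 kcal/day.
Fat energy = 35% × 3681.9592 = 1288.6857 kcal.
Fat = 1288.6857 ÷ 9 kcal/g = 143.1873 g.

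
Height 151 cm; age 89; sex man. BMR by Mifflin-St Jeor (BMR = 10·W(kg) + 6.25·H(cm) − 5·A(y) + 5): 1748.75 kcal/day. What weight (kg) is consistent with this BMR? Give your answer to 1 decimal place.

124.5 kg

1748.75 = 10·W + 6.25(151) − 5(89) + 5
10·W = 1748.75 − 503.75 = 1245, so W = 124.5 kg.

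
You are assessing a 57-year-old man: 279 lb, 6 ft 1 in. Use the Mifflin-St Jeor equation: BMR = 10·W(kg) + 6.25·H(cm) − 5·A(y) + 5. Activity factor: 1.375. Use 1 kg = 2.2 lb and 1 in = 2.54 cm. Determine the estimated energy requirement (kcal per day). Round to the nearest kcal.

2952 kcal per day

Convert to metric: weight = 279 ÷ 2.2 = 126.8182 kg; height = (6×12 + 1) × 2.54 = 73 × 2.54 = 185.42 cm.
Mifflin-St Jeor (male): BMR = 10(126.8182) + 6.25(185.42) − 5(57) + 5 = 1268.1818 + 1158.875 − 285 + 5 = 2147.0568 kcal/day.
TEE = BMR × activity factor = 2147.0568 × 1.375 = 2952.2031 kcal/day.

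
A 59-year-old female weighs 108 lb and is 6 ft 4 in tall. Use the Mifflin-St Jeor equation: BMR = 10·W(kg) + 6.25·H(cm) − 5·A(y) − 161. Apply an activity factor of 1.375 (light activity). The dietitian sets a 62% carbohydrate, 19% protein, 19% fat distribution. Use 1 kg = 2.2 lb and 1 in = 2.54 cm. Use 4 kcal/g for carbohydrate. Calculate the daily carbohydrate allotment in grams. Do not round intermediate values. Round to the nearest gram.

Convert to metric: weight = 108 ÷ 2.2 = 49.0909 kg; height = (6×12 + 4) × 2.54 = 76 × 2.54 = 193.04 cm.
Mifflin-St Jeor (female): BMR = 10(49.0909) + 6.25(193.04) − 5(59) − 161 = 490.9091 + 1206.5 − 295 − 161 = 1241.4091 kcal/day.
TEE = 1241.4091 × 1.375 = 1706.9375 kcal/day.
Carbohydrate energy = 62% × 1706.9375 = 1058.3013 kcal.
Carbohydrate = 1058.3013 ÷ 4 kcal/g = 264.5753 g.

265 g/day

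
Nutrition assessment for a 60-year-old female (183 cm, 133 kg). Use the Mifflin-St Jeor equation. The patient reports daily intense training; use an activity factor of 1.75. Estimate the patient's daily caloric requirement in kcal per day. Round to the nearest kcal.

3522 kcal per day

Mifflin-St Jeor (female): BMR = 10(133) + 6.25(183) − 5(60) − 161 = 1330 + 1143.75 − 300 − 161 = 2012.75 kcal/day.
TEE = BMR × activity factor = 2012.75 × 1.75 = 3522.3125 kcal/day.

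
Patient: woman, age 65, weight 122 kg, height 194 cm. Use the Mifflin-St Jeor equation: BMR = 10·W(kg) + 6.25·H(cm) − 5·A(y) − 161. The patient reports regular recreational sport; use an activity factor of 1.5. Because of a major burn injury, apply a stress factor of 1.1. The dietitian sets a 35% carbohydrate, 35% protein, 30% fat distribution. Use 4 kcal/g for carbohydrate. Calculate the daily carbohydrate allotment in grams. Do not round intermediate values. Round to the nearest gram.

281 g/day

Mifflin-St Jeor (female): BMR = 10(122) + 6.25(194) − 5(65) − 161 = 1220 + 1212.5 − 325 − 161 = 1946.5 kcal/day.
TEE = 1946.5 × 1.5 = 2919.75 kcal/day.
With stress factor 1.1: 2919.75 × 1.1 = 3211.725 kcal/day.
Carbohydrate energy = 35% × 3211.725 = 1124.1038 kcal.
Carbohydrate = 1124.1038 ÷ 4 kcal/g = 281.0259 g.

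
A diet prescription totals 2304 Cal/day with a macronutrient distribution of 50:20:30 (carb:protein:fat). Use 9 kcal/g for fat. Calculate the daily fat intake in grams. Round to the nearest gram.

Fat energy = 30% × 2304 = 691.2 kcal.
At 9 kcal/g: 691.2 ÷ 9 = 76.8 g.

77 g/day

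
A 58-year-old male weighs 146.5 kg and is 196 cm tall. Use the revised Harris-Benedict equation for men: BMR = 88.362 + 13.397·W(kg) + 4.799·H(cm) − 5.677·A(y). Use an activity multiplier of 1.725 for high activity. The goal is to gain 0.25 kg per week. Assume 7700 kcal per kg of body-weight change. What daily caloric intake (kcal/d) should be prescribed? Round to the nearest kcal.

Harris-Benedict: BMR = 88.362 + 13.397(146.5) + 4.799(196) − 5.677(58) = 2662.3605 kcal/day.
TEE = 2662.3605 × 1.725 = 4592.5719 kcal/day.
Required daily surplus = 0.25 × 7700 ÷ 7 = 275 kcal/day.
Target intake = 4592.5719 + 275 = 4867.5719 kcal/day.

4868 kcal/d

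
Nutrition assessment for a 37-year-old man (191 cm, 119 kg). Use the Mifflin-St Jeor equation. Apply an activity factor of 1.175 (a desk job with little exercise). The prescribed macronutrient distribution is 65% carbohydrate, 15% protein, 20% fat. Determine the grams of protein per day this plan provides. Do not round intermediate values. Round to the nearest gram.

97 g/day

Mifflin-St Jeor (male): BMR = 10(119) + 6.25(191) − 5(37) + 5 = 1190 + 1193.75 − 185 + 5 = 2203.75 kcal/day.
TEE = 2203.75 × 1.175 = 2589.4063 kcal/day.
Protein energy = 15% × 2589.4063 = 388.4109 kcal.
Protein = 388.4109 ÷ 4 kcal/g = 97.1027 g.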